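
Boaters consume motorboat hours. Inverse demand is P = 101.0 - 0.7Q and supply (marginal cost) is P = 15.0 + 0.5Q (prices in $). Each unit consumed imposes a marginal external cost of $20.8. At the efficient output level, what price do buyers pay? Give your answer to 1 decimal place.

P = $63.0

Social marginal benefit = demand − MEC = 80.2 - 0.7Q.
Set SMB = MC: 80.2 - 0.7Q = 15.0 + 0.5Q → Q* = 54.3333.
Consumer price on the demand curve at Q*: 101.0 − 0.7×54.3333 = 62.9667.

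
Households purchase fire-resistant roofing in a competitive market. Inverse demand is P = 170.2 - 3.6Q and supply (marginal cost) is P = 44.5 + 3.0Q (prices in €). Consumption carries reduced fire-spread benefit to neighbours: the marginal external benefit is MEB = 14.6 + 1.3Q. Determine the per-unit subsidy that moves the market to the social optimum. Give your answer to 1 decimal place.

Social marginal benefit = demand + MEB = 184.8 - 2.3Q.
Set SMB = MC: 184.8 - 2.3Q = 44.5 + 3.0Q → Q* = 26.4717.
The Pigouvian subsidy equals MEB at Q*: 14.6 + 1.3×26.4717 = 49.0132.

subsidy = €49.0 per unit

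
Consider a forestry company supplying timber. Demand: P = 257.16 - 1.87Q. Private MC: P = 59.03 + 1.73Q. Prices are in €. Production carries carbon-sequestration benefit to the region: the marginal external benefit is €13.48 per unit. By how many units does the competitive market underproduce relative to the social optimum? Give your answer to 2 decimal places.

Market equilibrium (private): 59.03 + 1.73Q = 257.16 - 1.87Q → Q_m = 55.0361.
Social marginal cost = private MC − MEB = 45.55 + 1.73Q.
Set SMC = demand: 45.55 + 1.73Q = 257.16 - 1.87Q → Q* = 58.7806.
Gap = |55.0361 − 58.7806| = 3.7445.

3.74 units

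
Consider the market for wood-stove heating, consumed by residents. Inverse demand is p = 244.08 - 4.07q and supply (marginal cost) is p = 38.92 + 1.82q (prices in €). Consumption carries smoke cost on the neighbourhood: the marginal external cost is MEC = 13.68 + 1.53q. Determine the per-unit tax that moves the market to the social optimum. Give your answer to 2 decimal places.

tax = €53.16 per unit

Social marginal benefit = demand − MEC = 230.40 - 5.60q.
Set SMB = MC: 230.40 - 5.60q = 38.92 + 1.82q → q* = 25.8059.
The Pigouvian tax equals MEC at q*: 13.68 + 1.53×25.8059 = 53.1630.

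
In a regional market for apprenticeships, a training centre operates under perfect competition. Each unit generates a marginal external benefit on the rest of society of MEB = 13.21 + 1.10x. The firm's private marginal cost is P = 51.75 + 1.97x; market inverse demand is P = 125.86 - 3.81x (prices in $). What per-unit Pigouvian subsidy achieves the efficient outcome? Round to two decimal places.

subsidy = $33.73 per unit

Social marginal cost = private MC − MEB = 38.54 + 0.87x.
Set SMC = demand: 38.54 + 0.87x = 125.86 - 3.81x → x* = 18.6581.
The Pigouvian subsidy equals MEB at x*: 13.21 + 1.10×18.6581 = 33.7339.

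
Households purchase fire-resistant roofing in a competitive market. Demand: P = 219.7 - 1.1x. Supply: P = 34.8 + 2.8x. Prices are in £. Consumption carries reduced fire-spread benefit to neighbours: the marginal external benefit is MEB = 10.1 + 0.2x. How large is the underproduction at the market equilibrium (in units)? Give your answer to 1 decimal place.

5.3 units

Market equilibrium (private): 34.8 + 2.8x = 219.7 - 1.1x → x_m = 47.4103.
Social marginal benefit = demand + MEB = 229.8 - 0.9x.
Set SMB = MC: 229.8 - 0.9x = 34.8 + 2.8x → x* = 52.7027.
Gap = |47.4103 − 52.7027| = 5.2924.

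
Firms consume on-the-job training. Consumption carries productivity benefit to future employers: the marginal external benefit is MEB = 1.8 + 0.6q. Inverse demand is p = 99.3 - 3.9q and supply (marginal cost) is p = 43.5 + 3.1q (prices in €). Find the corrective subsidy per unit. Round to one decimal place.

subsidy = €7.2 per unit

Social marginal benefit = demand + MEB = 101.1 - 3.3q.
Set SMB = MC: 101.1 - 3.3q = 43.5 + 3.1q → q* = 9.0000.
The Pigouvian subsidy equals MEB at q*: 1.8 + 0.6×9.0000 = 7.2000.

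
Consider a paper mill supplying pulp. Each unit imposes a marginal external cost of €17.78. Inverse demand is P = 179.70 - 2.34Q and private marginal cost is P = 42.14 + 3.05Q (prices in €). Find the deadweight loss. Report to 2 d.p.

Market equilibrium (private): 42.14 + 3.05Q = 179.70 - 2.34Q → Q_m = 25.5213.
Social marginal cost = private MC + MEC = 59.92 + 3.05Q.
Set SMC = demand: 59.92 + 3.05Q = 179.70 - 2.34Q → Q* = 22.2226.
The welfare-loss triangle has base |Q_m − Q*| and height MEC(Q_m) (the vertical gap between SMC and demand is zero at Q* and MEC at Q_m).
DWL = ½ × 3.2987 × 17.7800 = 29.3254.

DWL = €29.33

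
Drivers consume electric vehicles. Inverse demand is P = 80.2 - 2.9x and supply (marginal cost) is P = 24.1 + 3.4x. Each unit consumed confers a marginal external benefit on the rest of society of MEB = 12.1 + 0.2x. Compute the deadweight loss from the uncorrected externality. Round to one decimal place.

Market equilibrium (private): 24.1 + 3.4x = 80.2 - 2.9x → x_m = 8.9048.
Social marginal benefit = demand + MEB = 92.3 - 2.7x.
Set SMB = MC: 92.3 - 2.7x = 24.1 + 3.4x → x* = 11.1803.
The welfare-loss triangle has base |x_m − x*| and height MEB(x_m) (the vertical gap between SMB and MC is zero at x* and MEB at x_m).
DWL = ½ × 2.2755 × 13.8810 = 15.7931.

DWL = 15.8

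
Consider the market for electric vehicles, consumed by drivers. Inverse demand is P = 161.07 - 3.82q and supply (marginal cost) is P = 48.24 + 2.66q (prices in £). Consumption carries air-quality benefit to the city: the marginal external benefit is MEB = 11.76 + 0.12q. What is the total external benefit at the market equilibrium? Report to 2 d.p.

£222.96

Market equilibrium (private): 48.24 + 2.66q = 161.07 - 3.82q → q_m = 17.4120.
Total external benefit = ∫₀^{q_m} (11.76 + 0.12q) dq = 11.76×17.4120 + ½×0.12×17.4120² = 222.9558.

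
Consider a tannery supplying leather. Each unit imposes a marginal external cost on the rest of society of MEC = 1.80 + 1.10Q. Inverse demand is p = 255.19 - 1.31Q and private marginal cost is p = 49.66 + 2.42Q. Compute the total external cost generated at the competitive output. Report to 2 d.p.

1769.10

Market equilibrium (private): 49.66 + 2.42Q = 255.19 - 1.31Q → Q_m = 55.1019.
Total external cost = ∫₀^{Q_m} (1.80 + 1.10Q) dQ = 1.80×55.1019 + ½×1.10×55.1019² = 1769.1041.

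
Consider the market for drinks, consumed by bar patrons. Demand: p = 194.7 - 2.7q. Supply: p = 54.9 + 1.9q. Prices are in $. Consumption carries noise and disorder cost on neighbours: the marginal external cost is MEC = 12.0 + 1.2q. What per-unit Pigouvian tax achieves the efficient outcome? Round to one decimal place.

tax = $38.4 per unit

Social marginal benefit = demand − MEC = 182.7 - 3.9q.
Set SMB = MC: 182.7 - 3.9q = 54.9 + 1.9q → q* = 22.0345.
The Pigouvian tax equals MEC at q*: 12.0 + 1.2×22.0345 = 38.4414.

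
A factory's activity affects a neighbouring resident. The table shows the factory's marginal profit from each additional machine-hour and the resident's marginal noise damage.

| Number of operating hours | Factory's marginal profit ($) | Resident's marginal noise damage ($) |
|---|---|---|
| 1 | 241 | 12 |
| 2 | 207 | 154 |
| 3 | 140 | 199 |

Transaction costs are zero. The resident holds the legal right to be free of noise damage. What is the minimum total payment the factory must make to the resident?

Efficient level: marginal profit ≥ marginal noise damage through level 2, so k* = 2.
With the resident holding the right, the factory must at least compensate total damage at k*: 12 + 154 = 166.

$166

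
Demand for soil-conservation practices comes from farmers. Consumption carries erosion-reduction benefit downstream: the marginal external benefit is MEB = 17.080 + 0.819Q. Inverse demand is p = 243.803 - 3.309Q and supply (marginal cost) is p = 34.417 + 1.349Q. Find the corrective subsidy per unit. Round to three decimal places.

Social marginal benefit = demand + MEB = 260.883 - 2.490Q.
Set SMB = MC: 260.883 - 2.490Q = 34.417 + 1.349Q → Q* = 58.9909.
The Pigouvian subsidy equals MEB at Q*: 17.080 + 0.819×58.9909 = 65.3935.

subsidy = 65.394 per unit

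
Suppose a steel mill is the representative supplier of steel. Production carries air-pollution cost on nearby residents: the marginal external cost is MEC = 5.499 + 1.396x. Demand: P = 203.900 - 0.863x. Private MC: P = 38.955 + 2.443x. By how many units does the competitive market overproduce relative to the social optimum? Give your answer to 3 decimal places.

15.982 units

Market equilibrium (private): 38.955 + 2.443x = 203.900 - 0.863x → x_m = 49.8926.
Social marginal cost = private MC + MEC = 44.454 + 3.839x.
Set SMC = demand: 44.454 + 3.839x = 203.900 - 0.863x → x* = 33.9103.
Gap = |49.8926 − 33.9103| = 15.9823.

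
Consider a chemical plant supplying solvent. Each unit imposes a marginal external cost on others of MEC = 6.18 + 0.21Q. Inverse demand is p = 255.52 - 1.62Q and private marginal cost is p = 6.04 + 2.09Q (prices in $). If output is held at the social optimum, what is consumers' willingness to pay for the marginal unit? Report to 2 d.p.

Social marginal cost = private MC + MEC = 12.22 + 2.30Q.
Set SMC = demand: 12.22 + 2.30Q = 255.52 - 1.62Q → Q* = 62.0663.
Consumer price on the demand curve at Q*: 255.52 − 1.62×62.0663 = 154.9726.

P = $154.97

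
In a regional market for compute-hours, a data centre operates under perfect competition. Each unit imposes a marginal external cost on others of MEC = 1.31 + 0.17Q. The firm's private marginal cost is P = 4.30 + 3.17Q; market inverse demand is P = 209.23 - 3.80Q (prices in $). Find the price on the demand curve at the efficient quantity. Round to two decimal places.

P = $100.86

Social marginal cost = private MC + MEC = 5.61 + 3.34Q.
Set SMC = demand: 5.61 + 3.34Q = 209.23 - 3.80Q → Q* = 28.5182.
Consumer price on the demand curve at Q*: 209.23 − 3.80×28.5182 = 100.8608.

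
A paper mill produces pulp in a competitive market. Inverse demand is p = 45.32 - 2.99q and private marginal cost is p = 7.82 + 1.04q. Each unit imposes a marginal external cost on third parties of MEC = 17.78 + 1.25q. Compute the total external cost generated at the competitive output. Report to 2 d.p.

Market equilibrium (private): 7.82 + 1.04q = 45.32 - 2.99q → q_m = 9.3052.
Total external cost = ∫₀^{q_m} (17.78 + 1.25q) dq = 17.78×9.3052 + ½×1.25×9.3052² = 219.5632.

219.56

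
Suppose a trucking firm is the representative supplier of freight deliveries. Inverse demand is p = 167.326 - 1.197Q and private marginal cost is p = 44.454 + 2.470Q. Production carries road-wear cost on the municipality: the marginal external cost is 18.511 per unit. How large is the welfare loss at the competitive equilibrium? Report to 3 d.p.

DWL = 46.722

Market equilibrium (private): 44.454 + 2.470Q = 167.326 - 1.197Q → Q_m = 33.5075.
Social marginal cost = private MC + MEC = 62.965 + 2.470Q.
Set SMC = demand: 62.965 + 2.470Q = 167.326 - 1.197Q → Q* = 28.4595.
Between Q* and Q_m the wedge SMC − demand runs linearly from 0 to MEC(Q_m), so the loss is a triangle.
DWL = ½ × 5.0480 × 18.5110 = 46.7218.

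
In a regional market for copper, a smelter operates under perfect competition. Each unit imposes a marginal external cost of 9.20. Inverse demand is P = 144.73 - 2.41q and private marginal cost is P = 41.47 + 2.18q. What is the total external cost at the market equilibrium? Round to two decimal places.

Market equilibrium (private): 41.47 + 2.18q = 144.73 - 2.41q → q_m = 22.4967.
Total external cost = MEC × q_m = 9.20 × 22.4967 = 206.9696.

206.97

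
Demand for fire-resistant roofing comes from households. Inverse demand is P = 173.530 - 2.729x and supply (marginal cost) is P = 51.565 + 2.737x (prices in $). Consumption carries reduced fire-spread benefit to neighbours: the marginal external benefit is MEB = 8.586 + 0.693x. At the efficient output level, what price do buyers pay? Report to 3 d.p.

P = $98.886

Social marginal benefit = demand + MEB = 182.116 - 2.036x.
Set SMB = MC: 182.116 - 2.036x = 51.565 + 2.737x → x* = 27.3520.
Consumer price on the demand curve at x*: 173.530 − 2.729×27.3520 = 98.8864.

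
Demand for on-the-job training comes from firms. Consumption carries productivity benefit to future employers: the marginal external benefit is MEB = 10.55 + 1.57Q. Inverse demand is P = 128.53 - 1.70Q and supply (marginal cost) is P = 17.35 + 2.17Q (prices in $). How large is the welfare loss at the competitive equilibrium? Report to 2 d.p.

Market equilibrium (private): 17.35 + 2.17Q = 128.53 - 1.70Q → Q_m = 28.7287.
Social marginal benefit = demand + MEB = 139.08 - 0.13Q.
Set SMB = MC: 139.08 - 0.13Q = 17.35 + 2.17Q → Q* = 52.9261.
The loss is the area between SMB and MC from Q* to Q_m; with linear curves that's a triangle of height MEB(Q_m).
DWL = ½ × 24.1974 × 55.6540 = 673.3410.

DWL = $673.34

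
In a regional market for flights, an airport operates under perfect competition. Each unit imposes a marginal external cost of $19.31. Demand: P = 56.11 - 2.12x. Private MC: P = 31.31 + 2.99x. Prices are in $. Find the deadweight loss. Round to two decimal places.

DWL = $36.48

Market equilibrium (private): 31.31 + 2.99x = 56.11 - 2.12x → x_m = 4.8532.
Social marginal cost = private MC + MEC = 50.62 + 2.99x.
Set SMC = demand: 50.62 + 2.99x = 56.11 - 2.12x → x* = 1.0744.
The welfare-loss triangle has base |x_m − x*| and height MEC(x_m) (the vertical gap between SMC and demand is zero at x* and MEC at x_m).
DWL = ½ × 3.7788 × 19.3100 = 36.4843.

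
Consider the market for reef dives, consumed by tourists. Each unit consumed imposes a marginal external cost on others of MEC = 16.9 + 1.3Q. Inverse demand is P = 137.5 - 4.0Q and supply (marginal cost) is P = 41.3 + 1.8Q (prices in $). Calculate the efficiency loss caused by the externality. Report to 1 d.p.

Market equilibrium (private): 41.3 + 1.8Q = 137.5 - 4.0Q → Q_m = 16.5862.
Social marginal benefit = demand − MEC = 120.6 - 5.3Q.
Set SMB = MC: 120.6 - 5.3Q = 41.3 + 1.8Q → Q* = 11.1690.
Between Q* and Q_m the wedge MC − SMB runs linearly from 0 to MEC(Q_m), so the loss is a triangle.
DWL = ½ × 5.4172 × 38.4621 = 104.1784.

DWL = $104.2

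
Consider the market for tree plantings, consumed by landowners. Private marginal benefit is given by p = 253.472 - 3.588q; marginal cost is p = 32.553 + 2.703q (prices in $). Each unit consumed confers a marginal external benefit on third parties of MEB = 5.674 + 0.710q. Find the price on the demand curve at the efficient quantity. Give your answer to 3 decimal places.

P = $107.796

Social marginal benefit = demand + MEB = 259.146 - 2.878q.
Set SMB = MC: 259.146 - 2.878q = 32.553 + 2.703q → q* = 40.6008.
Consumer price on the demand curve at q*: 253.472 − 3.588×40.6008 = 107.7963.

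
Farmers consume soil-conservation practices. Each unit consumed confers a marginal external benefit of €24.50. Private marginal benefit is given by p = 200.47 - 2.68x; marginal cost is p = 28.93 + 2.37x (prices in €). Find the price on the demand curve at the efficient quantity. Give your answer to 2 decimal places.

P = €96.43

Social marginal benefit = demand + MEB = 224.97 - 2.68x.
Set SMB = MC: 224.97 - 2.68x = 28.93 + 2.37x → x* = 38.8198.
Consumer price on the demand curve at x*: 200.47 − 2.68×38.8198 = 96.4329.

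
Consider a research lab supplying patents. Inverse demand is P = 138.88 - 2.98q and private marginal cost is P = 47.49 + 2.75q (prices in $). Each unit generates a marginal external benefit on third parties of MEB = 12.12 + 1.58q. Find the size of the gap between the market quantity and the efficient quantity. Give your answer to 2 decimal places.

Market equilibrium (private): 47.49 + 2.75q = 138.88 - 2.98q → q_m = 15.9494.
Social marginal cost = private MC − MEB = 35.37 + 1.17q.
Set SMC = demand: 35.37 + 1.17q = 138.88 - 2.98q → q* = 24.9422.
Gap = |15.9494 − 24.9422| = 8.9928.

8.99 units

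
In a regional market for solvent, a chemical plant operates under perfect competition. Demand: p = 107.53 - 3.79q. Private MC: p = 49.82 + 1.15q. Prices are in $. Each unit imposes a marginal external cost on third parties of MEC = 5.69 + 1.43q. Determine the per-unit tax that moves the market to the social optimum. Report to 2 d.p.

tax = $17.37 per unit

Social marginal cost = private MC + MEC = 55.51 + 2.58q.
Set SMC = demand: 55.51 + 2.58q = 107.53 - 3.79q → q* = 8.1664.
The Pigouvian tax equals MEC at q*: 5.69 + 1.43×8.1664 = 17.3680.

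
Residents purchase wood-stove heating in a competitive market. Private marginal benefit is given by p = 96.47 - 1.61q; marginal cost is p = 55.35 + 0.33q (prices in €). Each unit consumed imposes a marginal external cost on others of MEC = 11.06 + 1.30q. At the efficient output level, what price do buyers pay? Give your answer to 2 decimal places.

P = €81.53

Social marginal benefit = demand − MEC = 85.41 - 2.91q.
Set SMB = MC: 85.41 - 2.91q = 55.35 + 0.33q → q* = 9.2778.
Consumer price on the demand curve at q*: 96.47 − 1.61×9.2778 = 81.5327.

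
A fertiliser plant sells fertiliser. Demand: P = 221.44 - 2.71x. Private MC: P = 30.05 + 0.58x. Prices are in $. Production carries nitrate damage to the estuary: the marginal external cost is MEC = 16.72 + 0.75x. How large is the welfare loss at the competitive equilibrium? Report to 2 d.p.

DWL = $450.76

Market equilibrium (private): 30.05 + 0.58x = 221.44 - 2.71x → x_m = 58.1733.
Social marginal cost = private MC + MEC = 46.77 + 1.33x.
Set SMC = demand: 46.77 + 1.33x = 221.44 - 2.71x → x* = 43.2351.
The welfare-loss triangle has base |x_m − x*| and height MEC(x_m) (the vertical gap between SMC and demand is zero at x* and MEC at x_m).
DWL = ½ × 14.9382 × 60.3499 = 450.7594.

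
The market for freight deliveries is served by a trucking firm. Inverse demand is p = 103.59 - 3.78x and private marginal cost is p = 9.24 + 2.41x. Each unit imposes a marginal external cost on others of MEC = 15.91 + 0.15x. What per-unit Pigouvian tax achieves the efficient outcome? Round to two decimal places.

tax = 17.77 per unit

Social marginal cost = private MC + MEC = 25.15 + 2.56x.
Set SMC = demand: 25.15 + 2.56x = 103.59 - 3.78x → x* = 12.3722.
The Pigouvian tax equals MEC at x*: 15.91 + 0.15×12.3722 = 17.7658.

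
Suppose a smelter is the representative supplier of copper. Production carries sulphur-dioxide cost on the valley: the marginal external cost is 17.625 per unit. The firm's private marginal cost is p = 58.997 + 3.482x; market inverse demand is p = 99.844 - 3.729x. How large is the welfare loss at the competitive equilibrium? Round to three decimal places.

DWL = 21.539

Market equilibrium (private): 58.997 + 3.482x = 99.844 - 3.729x → x_m = 5.6645.
Social marginal cost = private MC + MEC = 76.622 + 3.482x.
Set SMC = demand: 76.622 + 3.482x = 99.844 - 3.729x → x* = 3.2204.
The loss is the area between SMC and demand from x* to x_m; with linear curves that's a triangle of height MEC(x_m).
DWL = ½ × 2.4441 × 17.6250 = 21.5386.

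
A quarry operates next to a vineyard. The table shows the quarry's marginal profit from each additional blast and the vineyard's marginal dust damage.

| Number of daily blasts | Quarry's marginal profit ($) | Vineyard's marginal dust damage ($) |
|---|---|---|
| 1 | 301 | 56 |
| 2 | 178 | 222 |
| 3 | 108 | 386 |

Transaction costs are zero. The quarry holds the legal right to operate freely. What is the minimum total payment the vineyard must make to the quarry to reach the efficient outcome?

$286

Left alone the quarry would choose level 3 (marginal profit stays positive).
Efficient level: k* = 1 (marginal profit ≥ marginal dust damage through 1).
The vineyard must at least cover the quarry's forgone profit from cutting 3→1: 178 + 108 = 286.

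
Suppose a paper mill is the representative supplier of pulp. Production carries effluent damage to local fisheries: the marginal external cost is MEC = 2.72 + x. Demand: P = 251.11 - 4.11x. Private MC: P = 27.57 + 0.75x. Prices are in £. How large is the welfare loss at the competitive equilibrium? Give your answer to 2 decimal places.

Market equilibrium (private): 27.57 + 0.75x = 251.11 - 4.11x → x_m = 45.9959.
Social marginal cost = private MC + MEC = 30.29 + 1.75x.
Set SMC = demand: 30.29 + 1.75x = 251.11 - 4.11x → x* = 37.6826.
Between x* and x_m the wedge SMC − demand runs linearly from 0 to MEC(x_m), so the loss is a triangle.
DWL = ½ × 8.3133 × 48.7159 = 202.4949.

DWL = £202.49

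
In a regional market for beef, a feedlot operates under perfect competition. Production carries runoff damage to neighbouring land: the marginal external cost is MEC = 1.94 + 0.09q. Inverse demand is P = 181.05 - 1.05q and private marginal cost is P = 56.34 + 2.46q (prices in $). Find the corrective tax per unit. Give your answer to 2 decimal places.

Social marginal cost = private MC + MEC = 58.28 + 2.55q.
Set SMC = demand: 58.28 + 2.55q = 181.05 - 1.05q → q* = 34.1028.
The Pigouvian tax equals MEC at q*: 1.94 + 0.09×34.1028 = 5.0093.

tax = $5.01 per unit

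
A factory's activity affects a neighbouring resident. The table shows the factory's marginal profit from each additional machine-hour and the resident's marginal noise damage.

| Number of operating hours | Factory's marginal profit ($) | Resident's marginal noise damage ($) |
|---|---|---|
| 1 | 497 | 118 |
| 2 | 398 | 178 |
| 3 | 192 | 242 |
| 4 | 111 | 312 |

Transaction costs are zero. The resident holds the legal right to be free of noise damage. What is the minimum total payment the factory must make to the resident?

$296

Efficient level: marginal profit ≥ marginal noise damage through level 2, so k* = 2.
With the resident holding the right, the factory must at least compensate total damage at k*: 118 + 178 = 296.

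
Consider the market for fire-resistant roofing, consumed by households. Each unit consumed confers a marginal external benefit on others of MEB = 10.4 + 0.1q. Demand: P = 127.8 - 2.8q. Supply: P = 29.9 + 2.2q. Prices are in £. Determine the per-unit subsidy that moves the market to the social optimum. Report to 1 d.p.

subsidy = £12.6 per unit

Social marginal benefit = demand + MEB = 138.2 - 2.7q.
Set SMB = MC: 138.2 - 2.7q = 29.9 + 2.2q → q* = 22.1020.
The Pigouvian subsidy equals MEB at q*: 10.4 + 0.1×22.1020 = 12.6102.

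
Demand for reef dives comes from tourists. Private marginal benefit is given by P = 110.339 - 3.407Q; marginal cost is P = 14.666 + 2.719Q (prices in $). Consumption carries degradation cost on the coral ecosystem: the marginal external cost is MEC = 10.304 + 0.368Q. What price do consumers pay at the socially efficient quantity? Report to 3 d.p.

Social marginal benefit = demand − MEC = 100.035 - 3.775Q.
Set SMB = MC: 100.035 - 3.775Q = 14.666 + 2.719Q → Q* = 13.1458.
Consumer price on the demand curve at Q*: 110.339 − 3.407×13.1458 = 65.5513.

P = $65.551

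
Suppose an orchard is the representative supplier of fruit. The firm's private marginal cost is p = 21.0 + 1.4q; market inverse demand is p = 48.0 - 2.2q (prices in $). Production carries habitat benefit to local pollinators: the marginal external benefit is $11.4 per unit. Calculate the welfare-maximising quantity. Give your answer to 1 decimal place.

Social marginal cost = private MC − MEB = 9.6 + 1.4q.
Set SMC = demand: 9.6 + 1.4q = 48.0 - 2.2q → q* = 10.6667.

q* = 10.7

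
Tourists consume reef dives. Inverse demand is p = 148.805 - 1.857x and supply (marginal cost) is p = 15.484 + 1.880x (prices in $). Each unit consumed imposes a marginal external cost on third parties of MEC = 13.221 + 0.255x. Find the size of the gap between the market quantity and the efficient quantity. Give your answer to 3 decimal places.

Market equilibrium (private): 15.484 + 1.880x = 148.805 - 1.857x → x_m = 35.6759.
Social marginal benefit = demand − MEC = 135.584 - 2.112x.
Set SMB = MC: 135.584 - 2.112x = 15.484 + 1.880x → x* = 30.0852.
Gap = |35.6759 − 30.0852| = 5.5907.

5.591 units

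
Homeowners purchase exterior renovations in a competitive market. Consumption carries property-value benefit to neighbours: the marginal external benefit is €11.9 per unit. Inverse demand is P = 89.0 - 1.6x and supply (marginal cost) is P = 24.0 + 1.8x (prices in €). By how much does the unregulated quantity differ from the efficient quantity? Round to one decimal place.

Market equilibrium (private): 24.0 + 1.8x = 89.0 - 1.6x → x_m = 19.1176.
Social marginal benefit = demand + MEB = 100.9 - 1.6x.
Set SMB = MC: 100.9 - 1.6x = 24.0 + 1.8x → x* = 22.6176.
Gap = |19.1176 − 22.6176| = 3.5000.

3.5 units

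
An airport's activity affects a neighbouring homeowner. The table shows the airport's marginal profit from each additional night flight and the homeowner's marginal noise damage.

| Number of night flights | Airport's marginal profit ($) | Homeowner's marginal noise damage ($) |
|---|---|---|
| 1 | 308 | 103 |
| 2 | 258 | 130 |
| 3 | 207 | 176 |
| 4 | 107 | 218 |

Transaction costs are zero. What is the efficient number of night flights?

3

Bargaining reaches the level where marginal profit last exceeds marginal noise damage.
That holds through level 3 (207 ≥ 176) but not at 4 (107 < 218).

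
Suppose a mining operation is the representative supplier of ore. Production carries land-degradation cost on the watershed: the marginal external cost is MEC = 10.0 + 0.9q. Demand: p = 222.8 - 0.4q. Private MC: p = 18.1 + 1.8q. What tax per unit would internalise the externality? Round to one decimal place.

tax = 66.5 per unit

Social marginal cost = private MC + MEC = 28.1 + 2.7q.
Set SMC = demand: 28.1 + 2.7q = 222.8 - 0.4q → q* = 62.8065.
The Pigouvian tax equals MEC at q*: 10.0 + 0.9×62.8065 = 66.5259.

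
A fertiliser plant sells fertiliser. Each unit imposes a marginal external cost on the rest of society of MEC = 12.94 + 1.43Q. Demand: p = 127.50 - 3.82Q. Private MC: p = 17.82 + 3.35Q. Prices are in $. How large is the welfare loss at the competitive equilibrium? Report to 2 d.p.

DWL = $70.47

Market equilibrium (private): 17.82 + 3.35Q = 127.50 - 3.82Q → Q_m = 15.2971.
Social marginal cost = private MC + MEC = 30.76 + 4.78Q.
Set SMC = demand: 30.76 + 4.78Q = 127.50 - 3.82Q → Q* = 11.2488.
Between Q* and Q_m the wedge SMC − demand runs linearly from 0 to MEC(Q_m), so the loss is a triangle.
DWL = ½ × 4.0483 × 34.8148 = 70.4704.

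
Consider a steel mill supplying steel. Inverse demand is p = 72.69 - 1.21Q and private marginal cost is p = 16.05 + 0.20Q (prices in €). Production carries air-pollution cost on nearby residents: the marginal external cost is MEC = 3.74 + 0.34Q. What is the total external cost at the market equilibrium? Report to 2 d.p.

€424.56

Market equilibrium (private): 16.05 + 0.20Q = 72.69 - 1.21Q → Q_m = 40.1702.
Total external cost = ∫₀^{Q_m} (3.74 + 0.34Q) dQ = 3.74×40.1702 + ½×0.34×40.1702² = 424.5562.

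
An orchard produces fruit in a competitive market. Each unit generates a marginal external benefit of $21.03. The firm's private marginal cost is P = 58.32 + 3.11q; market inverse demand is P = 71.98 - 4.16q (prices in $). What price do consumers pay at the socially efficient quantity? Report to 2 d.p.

P = $52.13

Social marginal cost = private MC − MEB = 37.29 + 3.11q.
Set SMC = demand: 37.29 + 3.11q = 71.98 - 4.16q → q* = 4.7717.
Consumer price on the demand curve at q*: 71.98 − 4.16×4.7717 = 52.1297.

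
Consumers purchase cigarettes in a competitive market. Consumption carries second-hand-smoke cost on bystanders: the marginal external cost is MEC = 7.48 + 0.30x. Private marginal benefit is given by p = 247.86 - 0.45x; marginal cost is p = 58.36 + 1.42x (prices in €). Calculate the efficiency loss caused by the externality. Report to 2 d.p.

DWL = €330.64

Market equilibrium (private): 58.36 + 1.42x = 247.86 - 0.45x → x_m = 101.3369.
Social marginal benefit = demand − MEC = 240.38 - 0.75x.
Set SMB = MC: 240.38 - 0.75x = 58.36 + 1.42x → x* = 83.8802.
Between x* and x_m the wedge MC − SMB runs linearly from 0 to MEC(x_m), so the loss is a triangle.
DWL = ½ × 17.4567 × 37.8811 = 330.6395.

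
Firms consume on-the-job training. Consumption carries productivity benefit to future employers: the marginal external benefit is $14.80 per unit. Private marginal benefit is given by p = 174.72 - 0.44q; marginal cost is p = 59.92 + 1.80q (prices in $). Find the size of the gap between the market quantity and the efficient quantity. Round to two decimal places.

Market equilibrium (private): 59.92 + 1.80q = 174.72 - 0.44q → q_m = 51.2500.
Social marginal benefit = demand + MEB = 189.52 - 0.44q.
Set SMB = MC: 189.52 - 0.44q = 59.92 + 1.80q → q* = 57.8571.
Gap = |51.2500 − 57.8571| = 6.6071.

6.61 units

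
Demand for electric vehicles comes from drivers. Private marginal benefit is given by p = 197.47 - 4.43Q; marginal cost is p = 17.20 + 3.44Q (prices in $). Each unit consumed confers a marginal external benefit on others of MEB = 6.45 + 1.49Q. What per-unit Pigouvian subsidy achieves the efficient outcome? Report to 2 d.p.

subsidy = $50.06 per unit

Social marginal benefit = demand + MEB = 203.92 - 2.94Q.
Set SMB = MC: 203.92 - 2.94Q = 17.20 + 3.44Q → Q* = 29.2665.
The Pigouvian subsidy equals MEB at Q*: 6.45 + 1.49×29.2665 = 50.0571.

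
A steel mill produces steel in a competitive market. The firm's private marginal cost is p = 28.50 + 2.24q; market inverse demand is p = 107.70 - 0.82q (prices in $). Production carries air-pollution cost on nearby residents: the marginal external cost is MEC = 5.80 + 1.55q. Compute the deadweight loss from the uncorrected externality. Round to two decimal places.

Market equilibrium (private): 28.50 + 2.24q = 107.70 - 0.82q → q_m = 25.8824.
Social marginal cost = private MC + MEC = 34.30 + 3.79q.
Set SMC = demand: 34.30 + 3.79q = 107.70 - 0.82q → q* = 15.9219.
The loss is the area between SMC and demand from q* to q_m; with linear curves that's a triangle of height MEC(q_m).
DWL = ½ × 9.9605 × 45.9176 = 228.6811.

DWL = $228.68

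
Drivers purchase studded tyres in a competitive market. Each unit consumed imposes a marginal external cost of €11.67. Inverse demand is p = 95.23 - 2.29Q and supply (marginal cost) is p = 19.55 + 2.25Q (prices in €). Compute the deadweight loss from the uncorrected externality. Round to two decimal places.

DWL = €15.00

Market equilibrium (private): 19.55 + 2.25Q = 95.23 - 2.29Q → Q_m = 16.6696.
Social marginal benefit = demand − MEC = 83.56 - 2.29Q.
Set SMB = MC: 83.56 - 2.29Q = 19.55 + 2.25Q → Q* = 14.0991.
The welfare-loss triangle has base |Q_m − Q*| and height MEC(Q_m) (the vertical gap between SMB and MC is zero at Q* and MEC at Q_m).
DWL = ½ × 2.5705 × 11.6700 = 14.9989.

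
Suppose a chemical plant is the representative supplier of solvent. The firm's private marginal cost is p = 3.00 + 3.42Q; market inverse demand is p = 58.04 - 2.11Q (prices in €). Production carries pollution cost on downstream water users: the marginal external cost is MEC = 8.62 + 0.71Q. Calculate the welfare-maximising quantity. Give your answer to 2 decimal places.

Q* = 7.44

Social marginal cost = private MC + MEC = 11.62 + 4.13Q.
Set SMC = demand: 11.62 + 4.13Q = 58.04 - 2.11Q → Q* = 7.4391.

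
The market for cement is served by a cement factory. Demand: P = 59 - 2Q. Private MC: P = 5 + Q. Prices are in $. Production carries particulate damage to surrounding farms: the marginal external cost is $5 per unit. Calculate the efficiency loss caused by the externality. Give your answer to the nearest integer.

DWL = $4

Market equilibrium (private): 5 + Q = 59 - 2Q → Q_m = 18.0000.
Social marginal cost = private MC + MEC = 10 + Q.
Set SMC = demand: 10 + Q = 59 - 2Q → Q* = 16.3333.
Height of the DWL triangle at Q_m is SMC(Q_m) − demand(Q_m) = MEC(Q_m) = 5.0000.
DWL = ½ × 1.6667 × 5.0000 = 4.1668.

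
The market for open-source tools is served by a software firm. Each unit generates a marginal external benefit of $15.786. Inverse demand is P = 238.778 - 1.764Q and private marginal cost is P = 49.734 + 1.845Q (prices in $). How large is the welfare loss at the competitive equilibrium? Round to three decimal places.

DWL = $34.524

Market equilibrium (private): 49.734 + 1.845Q = 238.778 - 1.764Q → Q_m = 52.3813.
Social marginal cost = private MC − MEB = 33.948 + 1.845Q.
Set SMC = demand: 33.948 + 1.845Q = 238.778 - 1.764Q → Q* = 56.7553.
The loss is the area between SMC and demand from Q* to Q_m; with linear curves that's a triangle of height MEB(Q_m).
DWL = ½ × 4.3740 × 15.7860 = 34.5240.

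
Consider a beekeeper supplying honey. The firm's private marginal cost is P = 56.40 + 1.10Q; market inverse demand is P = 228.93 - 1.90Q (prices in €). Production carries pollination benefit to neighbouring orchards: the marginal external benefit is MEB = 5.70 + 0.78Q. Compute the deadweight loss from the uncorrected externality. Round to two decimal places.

DWL = €575.70

Market equilibrium (private): 56.40 + 1.10Q = 228.93 - 1.90Q → Q_m = 57.5100.
Social marginal cost = private MC − MEB = 50.70 + 0.32Q.
Set SMC = demand: 50.70 + 0.32Q = 228.93 - 1.90Q → Q* = 80.2838.
Between Q* and Q_m the wedge demand − SMC runs linearly from 0 to MEB(Q_m), so the loss is a triangle.
DWL = ½ × 22.7738 × 50.5578 = 575.6966.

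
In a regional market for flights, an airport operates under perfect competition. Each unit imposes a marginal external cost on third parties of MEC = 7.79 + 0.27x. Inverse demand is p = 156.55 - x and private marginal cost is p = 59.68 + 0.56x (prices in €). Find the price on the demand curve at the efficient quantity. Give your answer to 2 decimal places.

Social marginal cost = private MC + MEC = 67.47 + 0.83x.
Set SMC = demand: 67.47 + 0.83x = 156.55 - x → x* = 48.6776.
Consumer price on the demand curve at x*: 156.55 − 1.00×48.6776 = 107.8724.

P = €107.87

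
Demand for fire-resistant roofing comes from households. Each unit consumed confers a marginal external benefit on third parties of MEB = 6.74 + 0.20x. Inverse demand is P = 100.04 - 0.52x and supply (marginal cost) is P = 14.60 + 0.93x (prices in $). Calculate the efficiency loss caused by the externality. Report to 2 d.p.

Market equilibrium (private): 14.60 + 0.93x = 100.04 - 0.52x → x_m = 58.9241.
Social marginal benefit = demand + MEB = 106.78 - 0.32x.
Set SMB = MC: 106.78 - 0.32x = 14.60 + 0.93x → x* = 73.7440.
The welfare-loss triangle has base |x_m − x*| and height MEB(x_m) (the vertical gap between SMB and MC is zero at x* and MEB at x_m).
DWL = ½ × 14.8199 × 18.5248 = 137.2678.

DWL = $137.27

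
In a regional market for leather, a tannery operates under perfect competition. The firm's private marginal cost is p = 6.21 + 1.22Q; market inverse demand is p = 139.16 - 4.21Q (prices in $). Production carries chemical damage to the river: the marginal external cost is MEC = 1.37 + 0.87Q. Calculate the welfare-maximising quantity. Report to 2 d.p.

Social marginal cost = private MC + MEC = 7.58 + 2.09Q.
Set SMC = demand: 7.58 + 2.09Q = 139.16 - 4.21Q → Q* = 20.8857.

Q* = 20.89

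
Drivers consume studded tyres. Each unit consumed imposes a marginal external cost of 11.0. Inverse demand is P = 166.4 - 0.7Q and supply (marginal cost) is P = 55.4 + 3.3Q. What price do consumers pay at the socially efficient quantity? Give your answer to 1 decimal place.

P = 148.9

Social marginal benefit = demand − MEC = 155.4 - 0.7Q.
Set SMB = MC: 155.4 - 0.7Q = 55.4 + 3.3Q → Q* = 25.0000.
Consumer price on the demand curve at Q*: 166.4 − 0.7×25.0000 = 148.9000.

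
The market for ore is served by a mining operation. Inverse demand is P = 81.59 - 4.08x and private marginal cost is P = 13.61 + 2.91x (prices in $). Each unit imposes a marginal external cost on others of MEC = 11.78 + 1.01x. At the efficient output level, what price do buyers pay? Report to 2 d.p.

P = $52.93

Social marginal cost = private MC + MEC = 25.39 + 3.92x.
Set SMC = demand: 25.39 + 3.92x = 81.59 - 4.08x → x* = 7.0250.
Consumer price on the demand curve at x*: 81.59 − 4.08×7.0250 = 52.9280.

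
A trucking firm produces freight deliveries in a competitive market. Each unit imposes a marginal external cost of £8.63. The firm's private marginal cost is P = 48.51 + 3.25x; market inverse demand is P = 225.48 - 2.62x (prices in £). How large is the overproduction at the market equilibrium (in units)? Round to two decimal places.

Market equilibrium (private): 48.51 + 3.25x = 225.48 - 2.62x → x_m = 30.1482.
Social marginal cost = private MC + MEC = 57.14 + 3.25x.
Set SMC = demand: 57.14 + 3.25x = 225.48 - 2.62x → x* = 28.6780.
Gap = |30.1482 − 28.6780| = 1.4702.

1.47 units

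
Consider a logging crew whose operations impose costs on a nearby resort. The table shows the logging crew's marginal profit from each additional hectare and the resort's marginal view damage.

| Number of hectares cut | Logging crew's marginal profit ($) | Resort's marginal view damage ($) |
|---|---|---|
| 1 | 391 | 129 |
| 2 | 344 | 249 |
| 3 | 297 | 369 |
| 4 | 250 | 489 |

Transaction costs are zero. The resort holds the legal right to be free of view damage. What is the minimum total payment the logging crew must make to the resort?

Efficient level: marginal profit ≥ marginal view damage through level 2, so k* = 2.
With the resort holding the right, the logging crew must at least compensate total damage at k*: 129 + 249 = 378.

$378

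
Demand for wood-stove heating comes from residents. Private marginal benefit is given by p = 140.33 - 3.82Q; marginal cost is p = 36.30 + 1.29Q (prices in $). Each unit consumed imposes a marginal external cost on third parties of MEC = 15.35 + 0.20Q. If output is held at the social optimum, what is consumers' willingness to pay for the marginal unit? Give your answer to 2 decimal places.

Social marginal benefit = demand − MEC = 124.98 - 4.02Q.
Set SMB = MC: 124.98 - 4.02Q = 36.30 + 1.29Q → Q* = 16.7006.
Consumer price on the demand curve at Q*: 140.33 − 3.82×16.7006 = 76.5337.

P = $76.53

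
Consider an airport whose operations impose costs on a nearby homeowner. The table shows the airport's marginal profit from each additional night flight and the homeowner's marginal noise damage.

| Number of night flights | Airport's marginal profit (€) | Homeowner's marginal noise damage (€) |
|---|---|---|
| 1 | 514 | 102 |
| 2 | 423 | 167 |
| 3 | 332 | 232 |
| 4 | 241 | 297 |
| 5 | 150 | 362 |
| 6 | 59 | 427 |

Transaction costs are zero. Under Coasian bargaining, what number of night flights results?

Bargaining reaches the level where marginal profit last exceeds marginal noise damage.
That holds through level 3 (332 ≥ 232) but not at 4 (241 < 297).

3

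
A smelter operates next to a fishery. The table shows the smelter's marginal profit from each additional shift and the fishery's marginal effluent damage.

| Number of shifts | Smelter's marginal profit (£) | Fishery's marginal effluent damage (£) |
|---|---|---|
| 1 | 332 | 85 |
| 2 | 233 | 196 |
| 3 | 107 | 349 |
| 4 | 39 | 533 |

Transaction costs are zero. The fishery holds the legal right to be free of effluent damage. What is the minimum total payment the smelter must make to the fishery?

Efficient level: marginal profit ≥ marginal effluent damage through level 2, so k* = 2.
With the fishery holding the right, the smelter must at least compensate total damage at k*: 85 + 196 = 281.

£281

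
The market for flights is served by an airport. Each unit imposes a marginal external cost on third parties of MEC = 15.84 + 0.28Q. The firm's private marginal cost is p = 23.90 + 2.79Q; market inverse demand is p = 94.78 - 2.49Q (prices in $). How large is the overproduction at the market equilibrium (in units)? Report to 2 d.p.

3.52 units

Market equilibrium (private): 23.90 + 2.79Q = 94.78 - 2.49Q → Q_m = 13.4242.
Social marginal cost = private MC + MEC = 39.74 + 3.07Q.
Set SMC = demand: 39.74 + 3.07Q = 94.78 - 2.49Q → Q* = 9.8993.
Gap = |13.4242 − 9.8993| = 3.5249.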